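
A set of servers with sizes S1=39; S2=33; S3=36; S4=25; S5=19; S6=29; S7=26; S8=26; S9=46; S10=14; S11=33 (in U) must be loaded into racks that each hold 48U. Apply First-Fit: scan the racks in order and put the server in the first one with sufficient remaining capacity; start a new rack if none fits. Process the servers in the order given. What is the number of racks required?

S1 (39U) → rack 1 (remaining 9U)
S2 (33U) → rack 2 (remaining 15U)
S3 (36U) → rack 3 (remaining 12U)
S4 (25U) → rack 4 (remaining 23U)
S5 (19U) → rack 4 (remaining 4U)
S6 (29U) → rack 5 (remaining 19U)
S7 (26U) → rack 6 (remaining 22U)
S8 (26U) → rack 7 (remaining 22U)
S9 (46U) → rack 8 (remaining 2U)
S10 (14U) → rack 2 (remaining 1U)
S11 (33U) → rack 9 (remaining 15U)
Final racks: [39] [33,14] [36] [25,19] [29] [26] [26] [46] [33].

9 racks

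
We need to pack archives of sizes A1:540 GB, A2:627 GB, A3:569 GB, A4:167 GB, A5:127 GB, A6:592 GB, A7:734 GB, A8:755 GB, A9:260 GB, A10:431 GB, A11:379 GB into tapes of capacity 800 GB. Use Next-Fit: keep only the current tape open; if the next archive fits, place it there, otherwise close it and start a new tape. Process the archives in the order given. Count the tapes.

8 tapes

Put A1 (540 GB) in tape 1; 260 GB remain.
Put A2 (627 GB) in tape 2; 173 GB remain.
Put A3 (569 GB) in tape 3; 231 GB remain.
Put A4 (167 GB) in tape 3; 64 GB remain.
Put A5 (127 GB) in tape 4; 673 GB remain.
Put A6 (592 GB) in tape 4; 81 GB remain.
Put A7 (734 GB) in tape 5; 66 GB remain.
Put A8 (755 GB) in tape 6; 45 GB remain.
Put A9 (260 GB) in tape 7; 540 GB remain.
Put A10 (431 GB) in tape 7; 109 GB remain.
Put A11 (379 GB) in tape 8; 421 GB remain.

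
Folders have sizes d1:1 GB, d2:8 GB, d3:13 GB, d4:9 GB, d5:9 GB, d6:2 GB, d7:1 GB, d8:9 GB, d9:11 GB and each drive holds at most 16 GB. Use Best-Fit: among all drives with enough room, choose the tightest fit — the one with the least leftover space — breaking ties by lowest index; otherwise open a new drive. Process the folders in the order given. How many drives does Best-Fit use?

drive 1: place d1 (1 GB), 15 GB left
drive 1: place d2 (8 GB), 7 GB left
drive 2: place d3 (13 GB), 3 GB left
drive 3: place d4 (9 GB), 7 GB left
drive 4: place d5 (9 GB), 7 GB left
drive 2: place d6 (2 GB), 1 GB left
drive 2: place d7 (1 GB), 0 GB left
drive 5: place d8 (9 GB), 7 GB left
drive 6: place d9 (11 GB), 5 GB left

6 drives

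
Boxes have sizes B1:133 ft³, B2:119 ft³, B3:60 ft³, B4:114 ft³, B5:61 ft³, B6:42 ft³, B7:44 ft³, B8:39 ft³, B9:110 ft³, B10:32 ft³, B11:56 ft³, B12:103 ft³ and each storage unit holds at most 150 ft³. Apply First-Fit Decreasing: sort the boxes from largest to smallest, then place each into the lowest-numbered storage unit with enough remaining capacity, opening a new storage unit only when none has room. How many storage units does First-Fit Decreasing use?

Sorted descending: 133, 119, 114, 110, 103, 61, 60, 56, 44, 42, 39, 32.
133 ft³ → storage unit 1 (remaining 17 ft³)
119 ft³ → storage unit 2 (remaining 31 ft³)
114 ft³ → storage unit 3 (remaining 36 ft³)
110 ft³ → storage unit 4 (remaining 40 ft³)
103 ft³ → storage unit 5 (remaining 47 ft³)
61 ft³ → storage unit 6 (remaining 89 ft³)
60 ft³ → storage unit 6 (remaining 29 ft³)
56 ft³ → storage unit 7 (remaining 94 ft³)
44 ft³ → storage unit 5 (remaining 3 ft³)
42 ft³ → storage unit 7 (remaining 52 ft³)
39 ft³ → storage unit 4 (remaining 1 ft³)
32 ft³ → storage unit 3 (remaining 4 ft³)
Final storage units: [133] [119] [114,32] [110,39] [103,44] [61,60] [56,42].

7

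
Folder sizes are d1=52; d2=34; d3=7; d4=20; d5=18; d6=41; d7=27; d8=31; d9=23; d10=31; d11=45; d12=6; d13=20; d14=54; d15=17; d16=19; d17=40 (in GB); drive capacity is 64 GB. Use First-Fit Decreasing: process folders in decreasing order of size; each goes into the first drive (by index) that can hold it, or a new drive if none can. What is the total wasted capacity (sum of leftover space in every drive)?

27

Sorted descending: 54, 52, 45, 41, 40, 34, 31, 31, 27, 23, 20, 20, 19, 18, 17, 7, 6.
drive 1: place 54 GB, 10 GB left
drive 2: place 52 GB, 12 GB left
drive 3: place 45 GB, 19 GB left
drive 4: place 41 GB, 23 GB left
drive 5: place 40 GB, 24 GB left
drive 6: place 34 GB, 30 GB left
drive 7: place 31 GB, 33 GB left
drive 7: place 31 GB, 2 GB left
drive 6: place 27 GB, 3 GB left
drive 4: place 23 GB, 0 GB left
drive 5: place 20 GB, 4 GB left
drive 8: place 20 GB, 44 GB left
drive 3: place 19 GB, 0 GB left
drive 8: place 18 GB, 26 GB left
drive 8: place 17 GB, 9 GB left
drive 1: place 7 GB, 3 GB left
drive 2: place 6 GB, 6 GB left
8 drives × 64 GB = 512 GB; used 485 GB; unused 27 GB.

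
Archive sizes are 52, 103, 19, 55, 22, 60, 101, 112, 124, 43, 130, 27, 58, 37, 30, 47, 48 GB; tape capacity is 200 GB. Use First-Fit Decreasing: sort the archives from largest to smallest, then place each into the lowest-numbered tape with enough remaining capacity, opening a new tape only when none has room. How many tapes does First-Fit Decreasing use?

Sorted descending: 130, 124, 112, 103, 101, 60, 58, 55, 52, 48, 47, 43, 37, 30, 27, 22, 19.
130 GB → tape 1 (remaining 70 GB)
124 GB → tape 2 (remaining 76 GB)
112 GB → tape 3 (remaining 88 GB)
103 GB → tape 4 (remaining 97 GB)
101 GB → tape 5 (remaining 99 GB)
60 GB → tape 1 (remaining 10 GB)
58 GB → tape 2 (remaining 18 GB)
55 GB → tape 3 (remaining 33 GB)
52 GB → tape 4 (remaining 45 GB)
48 GB → tape 5 (remaining 51 GB)
47 GB → tape 5 (remaining 4 GB)
43 GB → tape 4 (remaining 2 GB)
37 GB → tape 6 (remaining 163 GB)
30 GB → tape 3 (remaining 3 GB)
27 GB → tape 6 (remaining 136 GB)
22 GB → tape 6 (remaining 114 GB)
19 GB → tape 6 (remaining 95 GB)
Final tapes: [130,60] [124,58] [112,55,30] [103,52,43] [101,48,47] [37,27,22,19].

6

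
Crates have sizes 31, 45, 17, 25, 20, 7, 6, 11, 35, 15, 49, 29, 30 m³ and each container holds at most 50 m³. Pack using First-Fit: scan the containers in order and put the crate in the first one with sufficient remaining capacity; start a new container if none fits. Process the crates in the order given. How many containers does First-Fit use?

8 containers

container 1: place 31 m³, 19 m³ left
container 2: place 45 m³, 5 m³ left
container 1: place 17 m³, 2 m³ left
container 3: place 25 m³, 25 m³ left
container 3: place 20 m³, 5 m³ left
container 4: place 7 m³, 43 m³ left
container 4: place 6 m³, 37 m³ left
container 4: place 11 m³, 26 m³ left
container 5: place 35 m³, 15 m³ left
container 4: place 15 m³, 11 m³ left
container 6: place 49 m³, 1 m³ left
container 7: place 29 m³, 21 m³ left
container 8: place 30 m³, 20 m³ left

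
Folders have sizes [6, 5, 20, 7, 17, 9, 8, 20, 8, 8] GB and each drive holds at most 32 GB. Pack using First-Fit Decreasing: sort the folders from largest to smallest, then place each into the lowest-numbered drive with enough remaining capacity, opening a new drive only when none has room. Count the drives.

Sorted descending: 20, 20, 17, 9, 8, 8, 8, 7, 6, 5.
20 GB → drive 1 (remaining 12 GB)
20 GB → drive 2 (remaining 12 GB)
17 GB → drive 3 (remaining 15 GB)
9 GB → drive 1 (remaining 3 GB)
8 GB → drive 2 (remaining 4 GB)
8 GB → drive 3 (remaining 7 GB)
8 GB → drive 4 (remaining 24 GB)
7 GB → drive 3 (remaining 0 GB)
6 GB → drive 4 (remaining 18 GB)
5 GB → drive 4 (remaining 13 GB)

4 drives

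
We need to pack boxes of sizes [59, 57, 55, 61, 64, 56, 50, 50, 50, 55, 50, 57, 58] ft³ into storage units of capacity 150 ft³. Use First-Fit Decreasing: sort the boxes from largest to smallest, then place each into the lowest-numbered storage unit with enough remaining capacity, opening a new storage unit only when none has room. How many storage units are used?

6 storage units

Sorted descending: 64, 61, 59, 58, 57, 57, 56, 55, 55, 50, 50, 50, 50.
64 ft³ → storage unit 1 (remaining 86 ft³)
61 ft³ → storage unit 1 (remaining 25 ft³)
59 ft³ → storage unit 2 (remaining 91 ft³)
58 ft³ → storage unit 2 (remaining 33 ft³)
57 ft³ → storage unit 3 (remaining 93 ft³)
57 ft³ → storage unit 3 (remaining 36 ft³)
56 ft³ → storage unit 4 (remaining 94 ft³)
55 ft³ → storage unit 4 (remaining 39 ft³)
55 ft³ → storage unit 5 (remaining 95 ft³)
50 ft³ → storage unit 5 (remaining 45 ft³)
50 ft³ → storage unit 6 (remaining 100 ft³)
50 ft³ → storage unit 6 (remaining 50 ft³)
50 ft³ → storage unit 6 (remaining 0 ft³)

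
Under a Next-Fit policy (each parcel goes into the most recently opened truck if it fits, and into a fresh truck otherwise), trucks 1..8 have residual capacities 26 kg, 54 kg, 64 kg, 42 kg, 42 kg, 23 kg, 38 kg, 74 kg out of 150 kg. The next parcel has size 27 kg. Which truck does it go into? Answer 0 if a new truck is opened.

8

Next-Fit only looks at truck 8, which has 74 kg free.
27 kg fits there.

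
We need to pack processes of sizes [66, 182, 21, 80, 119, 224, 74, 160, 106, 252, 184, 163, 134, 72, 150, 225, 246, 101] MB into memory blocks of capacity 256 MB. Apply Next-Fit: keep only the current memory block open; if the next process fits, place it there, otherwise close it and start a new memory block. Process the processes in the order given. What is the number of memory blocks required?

Put 66 MB in memory block 1; 190 MB remain.
Put 182 MB in memory block 1; 8 MB remain.
Put 21 MB in memory block 2; 235 MB remain.
Put 80 MB in memory block 2; 155 MB remain.
Put 119 MB in memory block 2; 36 MB remain.
Put 224 MB in memory block 3; 32 MB remain.
Put 74 MB in memory block 4; 182 MB remain.
Put 160 MB in memory block 4; 22 MB remain.
Put 106 MB in memory block 5; 150 MB remain.
Put 252 MB in memory block 6; 4 MB remain.
Put 184 MB in memory block 7; 72 MB remain.
Put 163 MB in memory block 8; 93 MB remain.
Put 134 MB in memory block 9; 122 MB remain.
Put 72 MB in memory block 9; 50 MB remain.
Put 150 MB in memory block 10; 106 MB remain.
Put 225 MB in memory block 11; 31 MB remain.
Put 246 MB in memory block 12; 10 MB remain.
Put 101 MB in memory block 13; 155 MB remain.
Final memory blocks: [66,182] [21,80,119] [224] [74,160] [106] [252] [184] [163] [134,72] [150] [225] [246] [101].

13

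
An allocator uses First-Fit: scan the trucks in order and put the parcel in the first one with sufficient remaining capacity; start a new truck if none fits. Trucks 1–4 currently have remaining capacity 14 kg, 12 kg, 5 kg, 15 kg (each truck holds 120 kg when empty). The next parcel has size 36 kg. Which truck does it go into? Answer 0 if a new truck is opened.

No truck has ≥ 36 kg free, so a new truck is opened.

0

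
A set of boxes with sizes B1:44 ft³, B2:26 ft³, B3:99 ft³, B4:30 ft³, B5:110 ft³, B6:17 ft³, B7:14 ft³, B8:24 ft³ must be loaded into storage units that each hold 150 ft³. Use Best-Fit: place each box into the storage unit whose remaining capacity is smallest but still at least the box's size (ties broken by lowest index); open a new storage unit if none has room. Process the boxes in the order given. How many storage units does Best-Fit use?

B1 (44 ft³) → storage unit 1 (remaining 106 ft³)
B2 (26 ft³) → storage unit 1 (remaining 80 ft³)
B3 (99 ft³) → storage unit 2 (remaining 51 ft³)
B4 (30 ft³) → storage unit 2 (remaining 21 ft³)
B5 (110 ft³) → storage unit 3 (remaining 40 ft³)
B6 (17 ft³) → storage unit 2 (remaining 4 ft³)
B7 (14 ft³) → storage unit 3 (remaining 26 ft³)
B8 (24 ft³) → storage unit 3 (remaining 2 ft³)
Final storage units: [44,26] [99,30,17] [110,14,24].

3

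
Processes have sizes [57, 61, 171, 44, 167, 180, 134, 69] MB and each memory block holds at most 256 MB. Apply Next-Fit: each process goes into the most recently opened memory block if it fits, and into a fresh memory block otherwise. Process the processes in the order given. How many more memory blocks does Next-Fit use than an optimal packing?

1

Next-Fit: [57,61] [171,44] [167] [180] [134,69] → 5 memory blocks.
Total size 883 MB; any packing needs at least ⌈883/256⌉ = 4 memory blocks.
An optimal packing achieves that bound: [180,69] [171,61] [167,57] [134,44] → 4 memory blocks.
Excess: 5 − 4 = 1.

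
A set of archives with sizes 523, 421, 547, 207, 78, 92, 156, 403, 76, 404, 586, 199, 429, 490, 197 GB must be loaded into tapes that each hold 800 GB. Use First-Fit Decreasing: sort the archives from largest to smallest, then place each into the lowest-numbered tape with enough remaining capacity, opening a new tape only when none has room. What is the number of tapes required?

Sorted descending: 586, 547, 523, 490, 429, 421, 404, 403, 207, 199, 197, 156, 92, 78, 76.
586 GB → tape 1 (remaining 214 GB)
547 GB → tape 2 (remaining 253 GB)
523 GB → tape 3 (remaining 277 GB)
490 GB → tape 4 (remaining 310 GB)
429 GB → tape 5 (remaining 371 GB)
421 GB → tape 6 (remaining 379 GB)
404 GB → tape 7 (remaining 396 GB)
403 GB → tape 8 (remaining 397 GB)
207 GB → tape 1 (remaining 7 GB)
199 GB → tape 2 (remaining 54 GB)
197 GB → tape 3 (remaining 80 GB)
156 GB → tape 4 (remaining 154 GB)
92 GB → tape 4 (remaining 62 GB)
78 GB → tape 3 (remaining 2 GB)
76 GB → tape 5 (remaining 295 GB)

8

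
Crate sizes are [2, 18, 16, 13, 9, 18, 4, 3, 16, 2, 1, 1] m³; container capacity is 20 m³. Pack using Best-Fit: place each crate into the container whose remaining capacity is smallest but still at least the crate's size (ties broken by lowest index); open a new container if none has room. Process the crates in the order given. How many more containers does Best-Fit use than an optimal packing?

Best-Fit: [2,18] [16,4] [13,3,1,1] [9] [18,2] [16] → 6 containers.
Total size 103 m³; any packing needs at least ⌈103/20⌉ = 6 containers.
So 6 is already optimal.

0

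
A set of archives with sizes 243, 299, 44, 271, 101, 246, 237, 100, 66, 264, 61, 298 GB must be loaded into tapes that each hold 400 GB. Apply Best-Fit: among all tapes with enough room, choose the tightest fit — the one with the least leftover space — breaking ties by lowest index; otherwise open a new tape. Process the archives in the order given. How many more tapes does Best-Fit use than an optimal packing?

Best-Fit: [243,66,61] [299,44] [271,101] [246,100] [237] [264] [298] → 7 tapes.
7 archives exceed 200 GB (half the capacity), and no two of those can share a tape, so at least 7 tapes are needed.
So 7 is already optimal.

0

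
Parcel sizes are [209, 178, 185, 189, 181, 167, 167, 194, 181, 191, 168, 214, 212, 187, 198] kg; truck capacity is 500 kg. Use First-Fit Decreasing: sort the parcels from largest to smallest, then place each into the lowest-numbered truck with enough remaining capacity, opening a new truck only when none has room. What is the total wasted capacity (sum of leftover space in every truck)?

Sorted descending: 214, 212, 209, 198, 194, 191, 189, 187, 185, 181, 181, 178, 168, 167, 167.
truck 1: place 214 kg, 286 kg left
truck 1: place 212 kg, 74 kg left
truck 2: place 209 kg, 291 kg left
truck 2: place 198 kg, 93 kg left
truck 3: place 194 kg, 306 kg left
truck 3: place 191 kg, 115 kg left
truck 4: place 189 kg, 311 kg left
truck 4: place 187 kg, 124 kg left
truck 5: place 185 kg, 315 kg left
truck 5: place 181 kg, 134 kg left
truck 6: place 181 kg, 319 kg left
truck 6: place 178 kg, 141 kg left
truck 7: place 168 kg, 332 kg left
truck 7: place 167 kg, 165 kg left
truck 8: place 167 kg, 333 kg left
8 trucks × 500 kg = 4000 kg; used 2821 kg; unused 1179 kg.

1179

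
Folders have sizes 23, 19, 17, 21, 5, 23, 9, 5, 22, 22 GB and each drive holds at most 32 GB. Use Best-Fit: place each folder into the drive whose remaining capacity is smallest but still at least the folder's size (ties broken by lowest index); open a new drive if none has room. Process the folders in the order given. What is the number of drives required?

7 drives

drive 1: place 23 GB, 9 GB left
drive 2: place 19 GB, 13 GB left
drive 3: place 17 GB, 15 GB left
drive 4: place 21 GB, 11 GB left
drive 1: place 5 GB, 4 GB left
drive 5: place 23 GB, 9 GB left
drive 5: place 9 GB, 0 GB left
drive 4: place 5 GB, 6 GB left
drive 6: place 22 GB, 10 GB left
drive 7: place 22 GB, 10 GB left
Final drives: [23,5] [19] [17] [21,5] [23,9] [22] [22].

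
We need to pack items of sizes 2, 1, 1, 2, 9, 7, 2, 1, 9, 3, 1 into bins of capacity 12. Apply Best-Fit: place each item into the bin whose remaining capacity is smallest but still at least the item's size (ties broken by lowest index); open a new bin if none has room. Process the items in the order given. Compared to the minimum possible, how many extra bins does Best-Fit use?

Best-Fit: [2,1,1,2] [9,2,1] [7,1] [9,3] → 4 bins.
Total size 38; any packing needs at least ⌈38/12⌉ = 4 bins.
So 4 is already optimal.

0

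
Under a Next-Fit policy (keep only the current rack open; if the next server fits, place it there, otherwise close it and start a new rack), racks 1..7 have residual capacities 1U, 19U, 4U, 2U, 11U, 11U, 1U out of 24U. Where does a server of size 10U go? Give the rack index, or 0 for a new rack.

0

Next-Fit only looks at rack 7, which has 1U free.
10U does not fit, so a new rack is opened.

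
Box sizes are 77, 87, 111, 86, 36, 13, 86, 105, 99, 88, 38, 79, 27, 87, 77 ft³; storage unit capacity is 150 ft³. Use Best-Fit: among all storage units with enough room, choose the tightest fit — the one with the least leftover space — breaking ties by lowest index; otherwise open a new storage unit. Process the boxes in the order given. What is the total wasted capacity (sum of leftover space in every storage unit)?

Put 77 ft³ in storage unit 1; 73 ft³ remain.
Put 87 ft³ in storage unit 2; 63 ft³ remain.
Put 111 ft³ in storage unit 3; 39 ft³ remain.
Put 86 ft³ in storage unit 4; 64 ft³ remain.
Put 36 ft³ in storage unit 3; 3 ft³ remain.
Put 13 ft³ in storage unit 2; 50 ft³ remain.
Put 86 ft³ in storage unit 5; 64 ft³ remain.
Put 105 ft³ in storage unit 6; 45 ft³ remain.
Put 99 ft³ in storage unit 7; 51 ft³ remain.
Put 88 ft³ in storage unit 8; 62 ft³ remain.
Put 38 ft³ in storage unit 6; 7 ft³ remain.
Put 79 ft³ in storage unit 9; 71 ft³ remain.
Put 27 ft³ in storage unit 2; 23 ft³ remain.
Put 87 ft³ in storage unit 10; 63 ft³ remain.
Put 77 ft³ in storage unit 11; 73 ft³ remain.
11 storage units × 150 ft³ = 1650 ft³; used 1096 ft³; unused 554 ft³.

554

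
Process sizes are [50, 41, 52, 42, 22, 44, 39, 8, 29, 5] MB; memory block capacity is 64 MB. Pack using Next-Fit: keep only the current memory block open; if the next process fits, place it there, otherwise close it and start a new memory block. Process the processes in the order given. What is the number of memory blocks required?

7

Put 50 MB in memory block 1; 14 MB remain.
Put 41 MB in memory block 2; 23 MB remain.
Put 52 MB in memory block 3; 12 MB remain.
Put 42 MB in memory block 4; 22 MB remain.
Put 22 MB in memory block 4; 0 MB remain.
Put 44 MB in memory block 5; 20 MB remain.
Put 39 MB in memory block 6; 25 MB remain.
Put 8 MB in memory block 6; 17 MB remain.
Put 29 MB in memory block 7; 35 MB remain.
Put 5 MB in memory block 7; 30 MB remain.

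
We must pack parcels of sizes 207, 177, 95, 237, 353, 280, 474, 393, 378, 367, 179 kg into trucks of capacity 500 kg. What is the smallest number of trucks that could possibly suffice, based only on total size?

Total size = 207 + 177 + 95 + 237 + 353 + 280 + 474 + 393 + 378 + 367 + 179 = 3140 kg.
⌈3140 / 500⌉ = 7.

7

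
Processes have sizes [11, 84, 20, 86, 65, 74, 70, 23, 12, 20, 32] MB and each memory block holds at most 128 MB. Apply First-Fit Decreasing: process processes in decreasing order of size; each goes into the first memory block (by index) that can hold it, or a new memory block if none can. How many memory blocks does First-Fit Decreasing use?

5

Sorted descending: 86, 84, 74, 70, 65, 32, 23, 20, 20, 12, 11.
Put 86 MB in memory block 1; 42 MB remain.
Put 84 MB in memory block 2; 44 MB remain.
Put 74 MB in memory block 3; 54 MB remain.
Put 70 MB in memory block 4; 58 MB remain.
Put 65 MB in memory block 5; 63 MB remain.
Put 32 MB in memory block 1; 10 MB remain.
Put 23 MB in memory block 2; 21 MB remain.
Put 20 MB in memory block 2; 1 MB remain.
Put 20 MB in memory block 3; 34 MB remain.
Put 12 MB in memory block 3; 22 MB remain.
Put 11 MB in memory block 3; 11 MB remain.
Final memory blocks: [86,32] [84,23,20] [74,20,12,11] [70] [65].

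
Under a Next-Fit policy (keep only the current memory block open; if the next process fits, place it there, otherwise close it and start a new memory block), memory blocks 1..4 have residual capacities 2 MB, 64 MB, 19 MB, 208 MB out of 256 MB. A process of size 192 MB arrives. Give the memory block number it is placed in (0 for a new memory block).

4

Next-Fit only looks at memory block 4, which has 208 MB free.
192 MB fits there.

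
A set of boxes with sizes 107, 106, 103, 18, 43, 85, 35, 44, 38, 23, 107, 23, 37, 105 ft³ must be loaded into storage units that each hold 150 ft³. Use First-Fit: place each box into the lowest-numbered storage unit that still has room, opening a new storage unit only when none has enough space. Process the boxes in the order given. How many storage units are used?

Put 107 ft³ in storage unit 1; 43 ft³ remain.
Put 106 ft³ in storage unit 2; 44 ft³ remain.
Put 103 ft³ in storage unit 3; 47 ft³ remain.
Put 18 ft³ in storage unit 1; 25 ft³ remain.
Put 43 ft³ in storage unit 2; 1 ft³ remain.
Put 85 ft³ in storage unit 4; 65 ft³ remain.
Put 35 ft³ in storage unit 3; 12 ft³ remain.
Put 44 ft³ in storage unit 4; 21 ft³ remain.
Put 38 ft³ in storage unit 5; 112 ft³ remain.
Put 23 ft³ in storage unit 1; 2 ft³ remain.
Put 107 ft³ in storage unit 5; 5 ft³ remain.
Put 23 ft³ in storage unit 6; 127 ft³ remain.
Put 37 ft³ in storage unit 6; 90 ft³ remain.
Put 105 ft³ in storage unit 7; 45 ft³ remain.

7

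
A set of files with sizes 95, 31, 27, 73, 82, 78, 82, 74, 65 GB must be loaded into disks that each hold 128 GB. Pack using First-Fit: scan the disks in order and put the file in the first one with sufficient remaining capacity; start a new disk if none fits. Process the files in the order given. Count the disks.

7

95 GB → disk 1 (remaining 33 GB)
31 GB → disk 1 (remaining 2 GB)
27 GB → disk 2 (remaining 101 GB)
73 GB → disk 2 (remaining 28 GB)
82 GB → disk 3 (remaining 46 GB)
78 GB → disk 4 (remaining 50 GB)
82 GB → disk 5 (remaining 46 GB)
74 GB → disk 6 (remaining 54 GB)
65 GB → disk 7 (remaining 63 GB)
Final disks: [95,31] [27,73] [82] [78] [82] [74] [65].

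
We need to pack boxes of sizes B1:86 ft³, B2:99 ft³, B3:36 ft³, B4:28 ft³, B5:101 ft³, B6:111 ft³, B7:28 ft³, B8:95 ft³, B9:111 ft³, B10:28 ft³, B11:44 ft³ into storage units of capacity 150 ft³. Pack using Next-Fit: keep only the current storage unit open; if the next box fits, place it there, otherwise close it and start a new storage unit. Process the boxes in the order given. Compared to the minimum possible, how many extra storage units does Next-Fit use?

1

Next-Fit: [86] [99,36] [28,101] [111,28] [95] [111,28] [44] → 7 storage units.
Total size 767 ft³; any packing needs at least ⌈767/150⌉ = 6 storage units.
An optimal packing achieves that bound: [111,36] [111,28] [101,44] [99,28] [95,28] [86] → 6 storage units.
Excess: 7 − 6 = 1.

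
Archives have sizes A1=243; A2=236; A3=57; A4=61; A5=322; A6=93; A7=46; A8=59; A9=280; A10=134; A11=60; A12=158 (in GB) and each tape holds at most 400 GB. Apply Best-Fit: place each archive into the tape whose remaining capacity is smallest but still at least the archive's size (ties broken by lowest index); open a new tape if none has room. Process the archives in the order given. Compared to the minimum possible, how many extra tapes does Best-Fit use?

Best-Fit: [243,57,61] [236,93,46] [322,59] [280,60] [134,158] → 5 tapes.
Total size 1749 GB; any packing needs at least ⌈1749/400⌉ = 5 tapes.
So 5 is already optimal.

0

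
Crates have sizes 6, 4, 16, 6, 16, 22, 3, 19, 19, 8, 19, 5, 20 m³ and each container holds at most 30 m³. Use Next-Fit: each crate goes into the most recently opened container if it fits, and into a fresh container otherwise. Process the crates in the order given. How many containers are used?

7

container 1: place 6 m³, 24 m³ left
container 1: place 4 m³, 20 m³ left
container 1: place 16 m³, 4 m³ left
container 2: place 6 m³, 24 m³ left
container 2: place 16 m³, 8 m³ left
container 3: place 22 m³, 8 m³ left
container 3: place 3 m³, 5 m³ left
container 4: place 19 m³, 11 m³ left
container 5: place 19 m³, 11 m³ left
container 5: place 8 m³, 3 m³ left
container 6: place 19 m³, 11 m³ left
container 6: place 5 m³, 6 m³ left
container 7: place 20 m³, 10 m³ left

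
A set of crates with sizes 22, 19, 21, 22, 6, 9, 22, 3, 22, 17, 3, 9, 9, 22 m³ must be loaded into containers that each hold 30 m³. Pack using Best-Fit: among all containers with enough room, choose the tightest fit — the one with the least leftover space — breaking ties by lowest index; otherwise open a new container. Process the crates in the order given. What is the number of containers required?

container 1: place 22 m³, 8 m³ left
container 2: place 19 m³, 11 m³ left
container 3: place 21 m³, 9 m³ left
container 4: place 22 m³, 8 m³ left
container 1: place 6 m³, 2 m³ left
container 3: place 9 m³, 0 m³ left
container 5: place 22 m³, 8 m³ left
container 4: place 3 m³, 5 m³ left
container 6: place 22 m³, 8 m³ left
container 7: place 17 m³, 13 m³ left
container 4: place 3 m³, 2 m³ left
container 2: place 9 m³, 2 m³ left
container 7: place 9 m³, 4 m³ left
container 8: place 22 m³, 8 m³ left
Final containers: [22,6] [19,9] [21,9] [22,3,3] [22] [22] [17,9] [22].

8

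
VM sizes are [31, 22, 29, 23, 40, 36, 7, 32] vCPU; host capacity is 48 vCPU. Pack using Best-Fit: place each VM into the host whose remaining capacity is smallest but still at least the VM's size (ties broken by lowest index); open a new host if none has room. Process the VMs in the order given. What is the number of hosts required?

6 hosts

31 vCPU → host 1 (remaining 17 vCPU)
22 vCPU → host 2 (remaining 26 vCPU)
29 vCPU → host 3 (remaining 19 vCPU)
23 vCPU → host 2 (remaining 3 vCPU)
40 vCPU → host 4 (remaining 8 vCPU)
36 vCPU → host 5 (remaining 12 vCPU)
7 vCPU → host 4 (remaining 1 vCPU)
32 vCPU → host 6 (remaining 16 vCPU)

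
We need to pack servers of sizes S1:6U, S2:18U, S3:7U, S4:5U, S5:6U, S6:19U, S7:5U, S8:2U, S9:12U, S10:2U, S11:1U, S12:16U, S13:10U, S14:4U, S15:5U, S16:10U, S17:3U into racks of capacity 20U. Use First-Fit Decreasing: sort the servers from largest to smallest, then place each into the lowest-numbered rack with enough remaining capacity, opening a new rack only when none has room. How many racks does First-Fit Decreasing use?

Sorted descending: 19, 18, 16, 12, 10, 10, 7, 6, 6, 5, 5, 5, 4, 3, 2, 2, 1.
19U → rack 1 (remaining 1U)
18U → rack 2 (remaining 2U)
16U → rack 3 (remaining 4U)
12U → rack 4 (remaining 8U)
10U → rack 5 (remaining 10U)
10U → rack 5 (remaining 0U)
7U → rack 4 (remaining 1U)
6U → rack 6 (remaining 14U)
6U → rack 6 (remaining 8U)
5U → rack 6 (remaining 3U)
5U → rack 7 (remaining 15U)
5U → rack 7 (remaining 10U)
4U → rack 3 (remaining 0U)
3U → rack 6 (remaining 0U)
2U → rack 2 (remaining 0U)
2U → rack 7 (remaining 8U)
1U → rack 1 (remaining 0U)

7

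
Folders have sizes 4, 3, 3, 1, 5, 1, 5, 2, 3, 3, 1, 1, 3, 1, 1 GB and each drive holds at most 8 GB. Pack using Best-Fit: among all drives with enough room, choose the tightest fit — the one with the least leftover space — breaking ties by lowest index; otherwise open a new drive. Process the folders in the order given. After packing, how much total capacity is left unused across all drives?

3

drive 1: place 4 GB, 4 GB left
drive 1: place 3 GB, 1 GB left
drive 2: place 3 GB, 5 GB left
drive 1: place 1 GB, 0 GB left
drive 2: place 5 GB, 0 GB left
drive 3: place 1 GB, 7 GB left
drive 3: place 5 GB, 2 GB left
drive 3: place 2 GB, 0 GB left
drive 4: place 3 GB, 5 GB left
drive 4: place 3 GB, 2 GB left
drive 4: place 1 GB, 1 GB left
drive 4: place 1 GB, 0 GB left
drive 5: place 3 GB, 5 GB left
drive 5: place 1 GB, 4 GB left
drive 5: place 1 GB, 3 GB left
5 drives × 8 GB = 40 GB; used 37 GB; unused 3 GB.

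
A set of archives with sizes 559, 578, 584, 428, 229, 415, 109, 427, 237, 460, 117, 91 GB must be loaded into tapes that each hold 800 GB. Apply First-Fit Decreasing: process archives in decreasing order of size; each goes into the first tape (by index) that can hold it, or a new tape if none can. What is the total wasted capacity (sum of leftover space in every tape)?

1366

Sorted descending: 584, 578, 559, 460, 428, 427, 415, 237, 229, 117, 109, 91.
tape 1: place 584 GB, 216 GB left
tape 2: place 578 GB, 222 GB left
tape 3: place 559 GB, 241 GB left
tape 4: place 460 GB, 340 GB left
tape 5: place 428 GB, 372 GB left
tape 6: place 427 GB, 373 GB left
tape 7: place 415 GB, 385 GB left
tape 3: place 237 GB, 4 GB left
tape 4: place 229 GB, 111 GB left
tape 1: place 117 GB, 99 GB left
tape 2: place 109 GB, 113 GB left
tape 1: place 91 GB, 8 GB left
7 tapes × 800 GB = 5600 GB; used 4234 GB; unused 1366 GB.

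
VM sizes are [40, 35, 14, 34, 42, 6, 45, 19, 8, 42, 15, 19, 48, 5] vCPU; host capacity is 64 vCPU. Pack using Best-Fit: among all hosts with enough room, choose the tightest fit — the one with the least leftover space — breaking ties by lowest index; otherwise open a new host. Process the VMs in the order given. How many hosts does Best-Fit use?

40 vCPU → host 1 (remaining 24 vCPU)
35 vCPU → host 2 (remaining 29 vCPU)
14 vCPU → host 1 (remaining 10 vCPU)
34 vCPU → host 3 (remaining 30 vCPU)
42 vCPU → host 4 (remaining 22 vCPU)
6 vCPU → host 1 (remaining 4 vCPU)
45 vCPU → host 5 (remaining 19 vCPU)
19 vCPU → host 5 (remaining 0 vCPU)
8 vCPU → host 4 (remaining 14 vCPU)
42 vCPU → host 6 (remaining 22 vCPU)
15 vCPU → host 6 (remaining 7 vCPU)
19 vCPU → host 2 (remaining 10 vCPU)
48 vCPU → host 7 (remaining 16 vCPU)
5 vCPU → host 6 (remaining 2 vCPU)
Final hosts: [40,14,6] [35,19] [34] [42,8] [45,19] [42,15,5] [48].

7 hosts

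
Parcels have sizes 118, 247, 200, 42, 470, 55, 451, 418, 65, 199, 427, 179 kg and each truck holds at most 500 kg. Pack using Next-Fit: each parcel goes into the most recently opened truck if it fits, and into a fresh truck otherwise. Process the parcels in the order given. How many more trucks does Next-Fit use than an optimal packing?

Next-Fit: [118,247] [200,42] [470] [55] [451] [418,65] [199] [427] [179] → 9 trucks.
Total size 2871 kg; any packing needs at least ⌈2871/500⌉ = 6 trucks.
An optimal packing achieves that bound: [470] [451,42] [427,65] [418,55] [247,200] [199,179,118] → 6 trucks.
Excess: 9 − 6 = 3.

3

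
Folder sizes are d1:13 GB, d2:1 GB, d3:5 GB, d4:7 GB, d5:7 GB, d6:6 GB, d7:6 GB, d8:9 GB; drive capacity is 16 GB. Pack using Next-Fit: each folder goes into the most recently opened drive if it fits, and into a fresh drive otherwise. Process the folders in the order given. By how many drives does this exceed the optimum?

0

Next-Fit: [13,1] [5,7] [7,6] [6,9] → 4 drives.
Total size 54 GB; any packing needs at least ⌈54/16⌉ = 4 drives.
So 4 is already optimal.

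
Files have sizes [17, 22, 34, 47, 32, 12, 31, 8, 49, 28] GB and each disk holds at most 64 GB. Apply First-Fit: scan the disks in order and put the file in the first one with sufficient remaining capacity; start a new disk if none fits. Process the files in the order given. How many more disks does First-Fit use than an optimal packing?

First-Fit: [17,22,12,8] [34,28] [47] [32,31] [49] → 5 disks.
Total size 280 GB; any packing needs at least ⌈280/64⌉ = 5 disks.
So 5 is already optimal.

0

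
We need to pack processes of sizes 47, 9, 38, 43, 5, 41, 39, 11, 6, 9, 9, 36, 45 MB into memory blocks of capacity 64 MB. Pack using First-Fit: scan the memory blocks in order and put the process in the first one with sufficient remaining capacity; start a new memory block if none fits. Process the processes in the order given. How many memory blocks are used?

47 MB → memory block 1 (remaining 17 MB)
9 MB → memory block 1 (remaining 8 MB)
38 MB → memory block 2 (remaining 26 MB)
43 MB → memory block 3 (remaining 21 MB)
5 MB → memory block 1 (remaining 3 MB)
41 MB → memory block 4 (remaining 23 MB)
39 MB → memory block 5 (remaining 25 MB)
11 MB → memory block 2 (remaining 15 MB)
6 MB → memory block 2 (remaining 9 MB)
9 MB → memory block 2 (remaining 0 MB)
9 MB → memory block 3 (remaining 12 MB)
36 MB → memory block 6 (remaining 28 MB)
45 MB → memory block 7 (remaining 19 MB)
Final memory blocks: [47,9,5] [38,11,6,9] [43,9] [41] [39] [36] [45].

7 memory blocks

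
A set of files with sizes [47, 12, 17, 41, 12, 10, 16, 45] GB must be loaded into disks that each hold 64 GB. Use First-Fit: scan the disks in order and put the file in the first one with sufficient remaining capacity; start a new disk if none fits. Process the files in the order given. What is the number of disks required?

4 disks

47 GB → disk 1 (remaining 17 GB)
12 GB → disk 1 (remaining 5 GB)
17 GB → disk 2 (remaining 47 GB)
41 GB → disk 2 (remaining 6 GB)
12 GB → disk 3 (remaining 52 GB)
10 GB → disk 3 (remaining 42 GB)
16 GB → disk 3 (remaining 26 GB)
45 GB → disk 4 (remaining 19 GB)
Final disks: [47,12] [17,41] [12,10,16] [45].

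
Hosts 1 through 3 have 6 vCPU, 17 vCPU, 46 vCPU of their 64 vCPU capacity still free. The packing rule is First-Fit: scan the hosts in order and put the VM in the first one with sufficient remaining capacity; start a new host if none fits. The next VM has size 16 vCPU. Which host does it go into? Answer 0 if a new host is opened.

2

Hosts with room: host 2 (17 vCPU), host 3 (46 vCPU).
The first with room is host 2.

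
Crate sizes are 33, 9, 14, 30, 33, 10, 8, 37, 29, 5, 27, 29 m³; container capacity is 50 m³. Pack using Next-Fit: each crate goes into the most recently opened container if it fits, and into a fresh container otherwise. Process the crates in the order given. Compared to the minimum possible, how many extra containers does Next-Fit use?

Next-Fit: [33,9] [14,30] [33,10] [8,37] [29,5] [27] [29] → 7 containers.
7 crates exceed 25 m³ (half the capacity), and no two of those can share a container, so at least 7 containers are needed.
So 7 is already optimal.

0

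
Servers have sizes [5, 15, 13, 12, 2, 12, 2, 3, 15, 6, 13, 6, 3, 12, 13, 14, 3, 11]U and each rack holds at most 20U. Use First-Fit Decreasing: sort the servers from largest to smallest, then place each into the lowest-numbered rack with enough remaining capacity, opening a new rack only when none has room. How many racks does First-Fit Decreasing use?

10

Sorted descending: 15, 15, 14, 13, 13, 13, 12, 12, 12, 11, 6, 6, 5, 3, 3, 3, 2, 2.
rack 1: place 15U, 5U left
rack 2: place 15U, 5U left
rack 3: place 14U, 6U left
rack 4: place 13U, 7U left
rack 5: place 13U, 7U left
rack 6: place 13U, 7U left
rack 7: place 12U, 8U left
rack 8: place 12U, 8U left
rack 9: place 12U, 8U left
rack 10: place 11U, 9U left
rack 3: place 6U, 0U left
rack 4: place 6U, 1U left
rack 1: place 5U, 0U left
rack 2: place 3U, 2U left
rack 5: place 3U, 4U left
rack 5: place 3U, 1U left
rack 2: place 2U, 0U left
rack 6: place 2U, 5U left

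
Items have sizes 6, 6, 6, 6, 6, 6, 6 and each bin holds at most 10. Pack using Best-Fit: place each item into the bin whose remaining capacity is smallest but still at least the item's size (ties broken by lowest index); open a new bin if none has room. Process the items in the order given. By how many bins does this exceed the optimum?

0

Best-Fit: [6] [6] [6] [6] [6] [6] [6] → 7 bins.
7 items exceed 5 (half the capacity), and no two of those can share a bin, so at least 7 bins are needed.
So 7 is already optimal.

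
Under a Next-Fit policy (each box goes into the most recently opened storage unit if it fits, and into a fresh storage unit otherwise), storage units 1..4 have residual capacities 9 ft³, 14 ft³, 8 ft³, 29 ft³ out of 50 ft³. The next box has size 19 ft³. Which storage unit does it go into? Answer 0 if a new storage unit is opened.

4

Next-Fit only looks at storage unit 4, which has 29 ft³ free.
19 ft³ fits there.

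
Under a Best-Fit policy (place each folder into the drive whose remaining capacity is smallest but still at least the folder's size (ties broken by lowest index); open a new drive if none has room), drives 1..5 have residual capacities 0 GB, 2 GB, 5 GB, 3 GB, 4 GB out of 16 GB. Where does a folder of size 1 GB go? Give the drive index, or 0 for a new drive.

Drives with room: drive 2 (2 GB), drive 3 (5 GB), drive 4 (3 GB), drive 5 (4 GB).
Tightest fit is drive 2 with 2 GB free.

2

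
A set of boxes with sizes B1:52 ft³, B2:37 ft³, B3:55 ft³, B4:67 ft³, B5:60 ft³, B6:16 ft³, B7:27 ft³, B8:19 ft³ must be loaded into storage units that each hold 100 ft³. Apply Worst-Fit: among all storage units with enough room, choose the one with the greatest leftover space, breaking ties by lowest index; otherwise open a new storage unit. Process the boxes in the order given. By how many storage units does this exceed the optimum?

Worst-Fit: [52,37] [55,16] [67,19] [60,27] → 4 storage units.
Total size 333 ft³; any packing needs at least ⌈333/100⌉ = 4 storage units.
So 4 is already optimal.

0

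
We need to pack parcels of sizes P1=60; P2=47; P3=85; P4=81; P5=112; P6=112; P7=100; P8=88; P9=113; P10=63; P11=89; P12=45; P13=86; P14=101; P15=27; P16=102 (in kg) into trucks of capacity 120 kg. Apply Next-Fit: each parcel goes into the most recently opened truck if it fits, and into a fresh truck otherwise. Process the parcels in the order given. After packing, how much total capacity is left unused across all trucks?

Put P1 (60 kg) in truck 1; 60 kg remain.
Put P2 (47 kg) in truck 1; 13 kg remain.
Put P3 (85 kg) in truck 2; 35 kg remain.
Put P4 (81 kg) in truck 3; 39 kg remain.
Put P5 (112 kg) in truck 4; 8 kg remain.
Put P6 (112 kg) in truck 5; 8 kg remain.
Put P7 (100 kg) in truck 6; 20 kg remain.
Put P8 (88 kg) in truck 7; 32 kg remain.
Put P9 (113 kg) in truck 8; 7 kg remain.
Put P10 (63 kg) in truck 9; 57 kg remain.
Put P11 (89 kg) in truck 10; 31 kg remain.
Put P12 (45 kg) in truck 11; 75 kg remain.
Put P13 (86 kg) in truck 12; 34 kg remain.
Put P14 (101 kg) in truck 13; 19 kg remain.
Put P15 (27 kg) in truck 14; 93 kg remain.
Put P16 (102 kg) in truck 15; 18 kg remain.
15 trucks × 120 kg = 1800 kg; used 1311 kg; unused 489 kg.

489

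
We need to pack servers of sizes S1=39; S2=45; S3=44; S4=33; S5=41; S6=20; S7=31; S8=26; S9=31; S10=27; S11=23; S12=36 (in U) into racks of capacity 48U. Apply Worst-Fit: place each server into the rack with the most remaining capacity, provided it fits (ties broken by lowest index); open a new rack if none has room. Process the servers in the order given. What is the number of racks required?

11 racks

rack 1: place S1 (39U), 9U left
rack 2: place S2 (45U), 3U left
rack 3: place S3 (44U), 4U left
rack 4: place S4 (33U), 15U left
rack 5: place S5 (41U), 7U left
rack 6: place S6 (20U), 28U left
rack 7: place S7 (31U), 17U left
rack 6: place S8 (26U), 2U left
rack 8: place S9 (31U), 17U left
rack 9: place S10 (27U), 21U left
rack 10: place S11 (23U), 25U left
rack 11: place S12 (36U), 12U left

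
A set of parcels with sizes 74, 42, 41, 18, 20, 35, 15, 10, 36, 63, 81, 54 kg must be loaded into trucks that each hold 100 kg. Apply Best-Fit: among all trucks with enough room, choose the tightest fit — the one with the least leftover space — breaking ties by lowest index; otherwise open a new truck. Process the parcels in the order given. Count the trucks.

6 trucks

74 kg → truck 1 (remaining 26 kg)
42 kg → truck 2 (remaining 58 kg)
41 kg → truck 2 (remaining 17 kg)
18 kg → truck 1 (remaining 8 kg)
20 kg → truck 3 (remaining 80 kg)
35 kg → truck 3 (remaining 45 kg)
15 kg → truck 2 (remaining 2 kg)
10 kg → truck 3 (remaining 35 kg)
36 kg → truck 4 (remaining 64 kg)
63 kg → truck 4 (remaining 1 kg)
81 kg → truck 5 (remaining 19 kg)
54 kg → truck 6 (remaining 46 kg)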